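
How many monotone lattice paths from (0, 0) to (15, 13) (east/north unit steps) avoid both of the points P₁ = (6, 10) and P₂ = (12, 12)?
Number of paths = 25760672

Inclusion–exclusion. Total paths: C(28, 15) = 37442160. Through P₁: C(16, 6)·C(12, 9) = 1761760. Through P₂: C(24, 12)·C(4, 3) = 10816624. Since P₁ is strictly southwest of P₂, a monotone path through both must visit P₁ then P₂; paths through both = C(16, 6)·C(8, 6)·C(4, 3) = 896896. Avoid both = 37442160 − 1761760 − 10816624 + 896896 = 25760672.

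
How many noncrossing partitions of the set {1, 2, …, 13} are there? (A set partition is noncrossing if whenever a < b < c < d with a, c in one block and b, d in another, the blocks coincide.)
C_13 = 742900

These noncrossing partitions are counted by the Catalan number C_n = (1/(n + 1)) · C(2n, n). For n = 13: C_13 = (1/14) · C(26, 13) = 10400600/14 = 742900.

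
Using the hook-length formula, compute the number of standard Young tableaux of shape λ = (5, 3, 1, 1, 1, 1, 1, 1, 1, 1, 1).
# SYT of shape (5, 3, 1, 1, 1, 1, 1, 1, 1, 1, 1) = 68068

Hook-length formula: f^λ = n! / Π hook(c), product over all cells c of the Young diagram. For λ = (5, 3, 1, 1, 1, 1, 1, 1, 1, 1, 1), n = 17 boxes. Hook lengths by row (left-to-right, top-to-bottom): [15, 5, 4, 2, 1]; [12, 2, 1]; [9]; [8]; [7]; [6]; [5]; [4]; [3]; [2]; [1]. Product of hooks = 5225472000. So f^λ = 17! / 5225472000 = 355687428096000 / 5225472000 = 68068.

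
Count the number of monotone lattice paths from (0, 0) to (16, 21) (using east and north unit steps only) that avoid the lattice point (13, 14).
Number of paths = 10468778670

Total paths from (0, 0) to (16, 21): C(37, 16) = 12875774670. Paths through (13, 14): (paths (0, 0) → (13, 14)) × (paths (13, 14) → (16, 21)) = C(27, 13) · C(10, 3) = 20058300 · 120 = 2406996000. Avoidance count = 12875774670 − 2406996000 = 10468778670.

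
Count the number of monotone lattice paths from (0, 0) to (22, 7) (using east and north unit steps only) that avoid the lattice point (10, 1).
Number of paths = 1356576

Total paths from (0, 0) to (22, 7): C(29, 22) = 1560780. Paths through (10, 1): (paths (0, 0) → (10, 1)) × (paths (10, 1) → (22, 7)) = C(11, 10) · C(18, 12) = 11 · 18564 = 204204. Avoidance count = 1560780 − 204204 = 1356576.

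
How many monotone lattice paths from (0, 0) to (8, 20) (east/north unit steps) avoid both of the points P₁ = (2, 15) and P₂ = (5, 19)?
Number of paths = 2894297

Inclusion–exclusion. Total paths: C(28, 8) = 3108105. Through P₁: C(17, 2)·C(11, 6) = 62832. Through P₂: C(24, 5)·C(4, 3) = 170016. Since P₁ is strictly southwest of P₂, a monotone path through both must visit P₁ then P₂; paths through both = C(17, 2)·C(7, 3)·C(4, 3) = 19040. Avoid both = 3108105 − 62832 − 170016 + 19040 = 2894297.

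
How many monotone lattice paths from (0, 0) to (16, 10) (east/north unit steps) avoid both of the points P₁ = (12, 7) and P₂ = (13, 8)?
Number of paths = 2521015

Inclusion–exclusion. Total paths: C(26, 16) = 5311735. Through P₁: C(19, 12)·C(7, 4) = 1763580. Through P₂: C(21, 13)·C(5, 3) = 2034900. Since P₁ is strictly southwest of P₂, a monotone path through both must visit P₁ then P₂; paths through both = C(19, 12)·C(2, 1)·C(5, 3) = 1007760. Avoid both = 5311735 − 1763580 − 2034900 + 1007760 = 2521015.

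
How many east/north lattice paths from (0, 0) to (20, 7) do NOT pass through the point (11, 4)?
Number of paths = 587730

Total paths from (0, 0) to (20, 7): C(27, 20) = 888030. Paths through (11, 4): (paths (0, 0) → (11, 4)) × (paths (11, 4) → (20, 7)) = C(15, 11) · C(12, 9) = 1365 · 220 = 300300. Avoidance count = 888030 − 300300 = 587730.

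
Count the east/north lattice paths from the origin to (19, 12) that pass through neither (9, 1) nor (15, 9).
Number of paths = 92881775

Inclusion–exclusion. Total paths: C(31, 19) = 141120525. Through P₁: C(10, 9)·C(21, 10) = 3527160. Through P₂: C(24, 15)·C(7, 4) = 45762640. Since P₁ is strictly southwest of P₂, a monotone path through both must visit P₁ then P₂; paths through both = C(10, 9)·C(14, 6)·C(7, 4) = 1051050. Avoid both = 141120525 − 3527160 − 45762640 + 1051050 = 92881775.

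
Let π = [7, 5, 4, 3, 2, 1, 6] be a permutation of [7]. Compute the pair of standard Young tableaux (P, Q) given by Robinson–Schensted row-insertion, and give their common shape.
P = [1, 6] / [2] / [3] / [4] / [5] / [7];  Q = [1, 7] / [2] / [3] / [4] / [5] / [6];  common shape = (2, 1, 1, 1, 1, 1)

Row-insert the values π_1, π_2, … into P one at a time, bumping the leftmost entry strictly greater than the inserted value down to the next row. The recording tableau Q records, in position (i, j), the step at which that cell was added to P.
  Insert 7 (step 1): P = [7];  Q = [1]
  Insert 5 (step 2): P = [5] / [7];  Q = [1] / [2]
  Insert 4 (step 3): P = [4] / [5] / [7];  Q = [1] / [2] / [3]
  Insert 3 (step 4): P = [3] / [4] / [5] / [7];  Q = [1] / [2] / [3] / [4]
  Insert 2 (step 5): P = [2] / [3] / [4] / [5] / [7];  Q = [1] / [2] / [3] / [4] / [5]
  Insert 1 (step 6): P = [1] / [2] / [3] / [4] / [5] / [7];  Q = [1] / [2] / [3] / [4] / [5] / [6]
  Insert 6 (step 7): P = [1, 6] / [2] / [3] / [4] / [5] / [7];  Q = [1, 7] / [2] / [3] / [4] / [5] / [6]
Final shape: (2, 1, 1, 1, 1, 1).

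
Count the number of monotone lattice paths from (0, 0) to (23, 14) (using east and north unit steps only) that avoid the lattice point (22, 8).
Number of paths = 6066116325

Total paths from (0, 0) to (23, 14): C(37, 23) = 6107086800. Paths through (22, 8): (paths (0, 0) → (22, 8)) × (paths (22, 8) → (23, 14)) = C(30, 22) · C(7, 1) = 5852925 · 7 = 40970475. Avoidance count = 6107086800 − 40970475 = 6066116325.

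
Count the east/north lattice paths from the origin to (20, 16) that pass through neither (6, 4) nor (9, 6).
Number of paths = 4255115130

Inclusion–exclusion. Total paths: C(36, 20) = 7307872110. Through P₁: C(10, 6)·C(26, 14) = 2028117000. Through P₂: C(15, 9)·C(21, 11) = 1765343580. Since P₁ is strictly southwest of P₂, a monotone path through both must visit P₁ then P₂; paths through both = C(10, 6)·C(5, 3)·C(21, 11) = 740703600. Avoid both = 7307872110 − 2028117000 − 1765343580 + 740703600 = 4255115130.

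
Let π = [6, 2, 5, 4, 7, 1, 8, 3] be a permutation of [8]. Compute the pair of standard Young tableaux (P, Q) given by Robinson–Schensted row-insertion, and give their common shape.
P = [1, 3, 7, 8] / [2, 4] / [5] / [6];  Q = [1, 3, 5, 7] / [2, 8] / [4] / [6];  common shape = (4, 2, 1, 1)

Row-insert the values π_1, π_2, … into P one at a time, bumping the leftmost entry strictly greater than the inserted value down to the next row. The recording tableau Q records, in position (i, j), the step at which that cell was added to P.
  Insert 6 (step 1): P = [6];  Q = [1]
  Insert 2 (step 2): P = [2] / [6];  Q = [1] / [2]
  Insert 5 (step 3): P = [2, 5] / [6];  Q = [1, 3] / [2]
  Insert 4 (step 4): P = [2, 4] / [5] / [6];  Q = [1, 3] / [2] / [4]
  Insert 7 (step 5): P = [2, 4, 7] / [5] / [6];  Q = [1, 3, 5] / [2] / [4]
  Insert 1 (step 6): P = [1, 4, 7] / [2] / [5] / [6];  Q = [1, 3, 5] / [2] / [4] / [6]
  Insert 8 (step 7): P = [1, 4, 7, 8] / [2] / [5] / [6];  Q = [1, 3, 5, 7] / [2] / [4] / [6]
  Insert 3 (step 8): P = [1, 3, 7, 8] / [2, 4] / [5] / [6];  Q = [1, 3, 5, 7] / [2, 8] / [4] / [6]
Final shape: (4, 2, 1, 1).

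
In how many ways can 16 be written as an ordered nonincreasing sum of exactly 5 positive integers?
p(16, 5 parts) = 37

Partitions of n into exactly k parts ↔ partitions of n − k into at most k parts (subtract 1 from each part). For n = 16, k = 5, the partitions are: 12+1+1+1+1, 11+2+1+1+1, 10+3+1+1+1, 10+2+2+1+1, 9+4+1+1+1, 9+3+2+1+1, 9+2+2+2+1, 8+5+1+1+1, 8+4+2+1+1, 8+3+3+1+1, 8+3+2+2+1, 8+2+2+2+2, 7+6+1+1+1, 7+5+2+1+1, 7+4+3+1+1, 7+4+2+2+1, 7+3+3+2+1, 7+3+2+2+2, 6+6+2+1+1, 6+5+3+1+1, 6+5+2+2+1, 6+4+4+1+1, 6+4+3+2+1, 6+4+2+2+2, 6+3+3+3+1, 6+3+3+2+2, 5+5+4+1+1, 5+5+3+2+1, 5+5+2+2+2, 5+4+4+2+1, … (37 total). Count = 37.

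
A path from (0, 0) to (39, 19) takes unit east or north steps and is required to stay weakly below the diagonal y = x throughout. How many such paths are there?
Number of paths = 497337483739635

By the reflection principle (André's argument), the number of monotone paths to (39, 19) with n ≤ m that never go above y = x is C(58, 39) − C(58, 40) = 947309492837400 − 449972009097765 = 497337483739635.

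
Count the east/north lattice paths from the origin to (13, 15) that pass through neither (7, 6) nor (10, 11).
Number of paths = 19871880

Inclusion–exclusion. Total paths: C(28, 13) = 37442160. Through P₁: C(13, 7)·C(15, 6) = 8588580. Through P₂: C(21, 10)·C(7, 3) = 12345060. Since P₁ is strictly southwest of P₂, a monotone path through both must visit P₁ then P₂; paths through both = C(13, 7)·C(8, 3)·C(7, 3) = 3363360. Avoid both = 37442160 − 8588580 − 12345060 + 3363360 = 19871880.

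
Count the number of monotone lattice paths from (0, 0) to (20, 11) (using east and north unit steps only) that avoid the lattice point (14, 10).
Number of paths = 70943523

Total paths from (0, 0) to (20, 11): C(31, 20) = 84672315. Paths through (14, 10): (paths (0, 0) → (14, 10)) × (paths (14, 10) → (20, 11)) = C(24, 14) · C(7, 6) = 1961256 · 7 = 13728792. Avoidance count = 84672315 − 13728792 = 70943523.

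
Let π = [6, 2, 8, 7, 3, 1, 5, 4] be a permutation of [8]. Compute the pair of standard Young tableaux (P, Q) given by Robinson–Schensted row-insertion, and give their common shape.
P = [1, 3, 4] / [2, 5] / [6, 7] / [8];  Q = [1, 3, 7] / [2, 4] / [5, 8] / [6];  common shape = (3, 2, 2, 1)

Row-insert the values π_1, π_2, … into P one at a time, bumping the leftmost entry strictly greater than the inserted value down to the next row. The recording tableau Q records, in position (i, j), the step at which that cell was added to P.
  Insert 6 (step 1): P = [6];  Q = [1]
  Insert 2 (step 2): P = [2] / [6];  Q = [1] / [2]
  Insert 8 (step 3): P = [2, 8] / [6];  Q = [1, 3] / [2]
  Insert 7 (step 4): P = [2, 7] / [6, 8];  Q = [1, 3] / [2, 4]
  Insert 3 (step 5): P = [2, 3] / [6, 7] / [8];  Q = [1, 3] / [2, 4] / [5]
  Insert 1 (step 6): P = [1, 3] / [2, 7] / [6] / [8];  Q = [1, 3] / [2, 4] / [5] / [6]
  Insert 5 (step 7): P = [1, 3, 5] / [2, 7] / [6] / [8];  Q = [1, 3, 7] / [2, 4] / [5] / [6]
  Insert 4 (step 8): P = [1, 3, 4] / [2, 5] / [6, 7] / [8];  Q = [1, 3, 7] / [2, 4] / [5, 8] / [6]
Final shape: (3, 2, 2, 1).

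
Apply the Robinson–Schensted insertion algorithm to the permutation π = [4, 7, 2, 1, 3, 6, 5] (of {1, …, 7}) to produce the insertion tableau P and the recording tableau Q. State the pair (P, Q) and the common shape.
P = [1, 3, 5] / [2, 6] / [4, 7];  Q = [1, 2, 6] / [3, 5] / [4, 7];  common shape = (3, 2, 2)

Row-insert the values π_1, π_2, … into P one at a time, bumping the leftmost entry strictly greater than the inserted value down to the next row. The recording tableau Q records, in position (i, j), the step at which that cell was added to P.
  Insert 4 (step 1): P = [4];  Q = [1]
  Insert 7 (step 2): P = [4, 7];  Q = [1, 2]
  Insert 2 (step 3): P = [2, 7] / [4];  Q = [1, 2] / [3]
  Insert 1 (step 4): P = [1, 7] / [2] / [4];  Q = [1, 2] / [3] / [4]
  Insert 3 (step 5): P = [1, 3] / [2, 7] / [4];  Q = [1, 2] / [3, 5] / [4]
  Insert 6 (step 6): P = [1, 3, 6] / [2, 7] / [4];  Q = [1, 2, 6] / [3, 5] / [4]
  Insert 5 (step 7): P = [1, 3, 5] / [2, 6] / [4, 7];  Q = [1, 2, 6] / [3, 5] / [4, 7]
Final shape: (3, 2, 2).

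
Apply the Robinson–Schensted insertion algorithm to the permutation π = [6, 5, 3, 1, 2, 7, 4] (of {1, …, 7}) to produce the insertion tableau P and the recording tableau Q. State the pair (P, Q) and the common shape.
P = [1, 2, 4] / [3, 7] / [5] / [6];  Q = [1, 5, 6] / [2, 7] / [3] / [4];  common shape = (3, 2, 1, 1)

Row-insert the values π_1, π_2, … into P one at a time, bumping the leftmost entry strictly greater than the inserted value down to the next row. The recording tableau Q records, in position (i, j), the step at which that cell was added to P.
  Insert 6 (step 1): P = [6];  Q = [1]
  Insert 5 (step 2): P = [5] / [6];  Q = [1] / [2]
  Insert 3 (step 3): P = [3] / [5] / [6];  Q = [1] / [2] / [3]
  Insert 1 (step 4): P = [1] / [3] / [5] / [6];  Q = [1] / [2] / [3] / [4]
  Insert 2 (step 5): P = [1, 2] / [3] / [5] / [6];  Q = [1, 5] / [2] / [3] / [4]
  Insert 7 (step 6): P = [1, 2, 7] / [3] / [5] / [6];  Q = [1, 5, 6] / [2] / [3] / [4]
  Insert 4 (step 7): P = [1, 2, 4] / [3, 7] / [5] / [6];  Q = [1, 5, 6] / [2, 7] / [3] / [4]
Final shape: (3, 2, 1, 1).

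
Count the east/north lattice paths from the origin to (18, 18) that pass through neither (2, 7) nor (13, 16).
Number of paths = 7307606625

Inclusion–exclusion. Total paths: C(36, 18) = 9075135300. Through P₁: C(9, 2)·C(27, 16) = 469364220. Through P₂: C(29, 13)·C(7, 5) = 1425142215. Since P₁ is strictly southwest of P₂, a monotone path through both must visit P₁ then P₂; paths through both = C(9, 2)·C(20, 11)·C(7, 5) = 126977760. Avoid both = 9075135300 − 469364220 − 1425142215 + 126977760 = 7307606625.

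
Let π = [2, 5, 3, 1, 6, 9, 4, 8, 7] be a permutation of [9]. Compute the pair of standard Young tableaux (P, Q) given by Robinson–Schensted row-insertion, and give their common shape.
P = [1, 3, 4, 7] / [2, 6, 8] / [5, 9];  Q = [1, 2, 5, 6] / [3, 7, 8] / [4, 9];  common shape = (4, 3, 2)

Row-insert the values π_1, π_2, … into P one at a time, bumping the leftmost entry strictly greater than the inserted value down to the next row. The recording tableau Q records, in position (i, j), the step at which that cell was added to P.
  Insert 2 (step 1): P = [2];  Q = [1]
  Insert 5 (step 2): P = [2, 5];  Q = [1, 2]
  Insert 3 (step 3): P = [2, 3] / [5];  Q = [1, 2] / [3]
  Insert 1 (step 4): P = [1, 3] / [2] / [5];  Q = [1, 2] / [3] / [4]
  Insert 6 (step 5): P = [1, 3, 6] / [2] / [5];  Q = [1, 2, 5] / [3] / [4]
  Insert 9 (step 6): P = [1, 3, 6, 9] / [2] / [5];  Q = [1, 2, 5, 6] / [3] / [4]
  Insert 4 (step 7): P = [1, 3, 4, 9] / [2, 6] / [5];  Q = [1, 2, 5, 6] / [3, 7] / [4]
  Insert 8 (step 8): P = [1, 3, 4, 8] / [2, 6, 9] / [5];  Q = [1, 2, 5, 6] / [3, 7, 8] / [4]
  Insert 7 (step 9): P = [1, 3, 4, 7] / [2, 6, 8] / [5, 9];  Q = [1, 2, 5, 6] / [3, 7, 8] / [4, 9]
Final shape: (4, 3, 2).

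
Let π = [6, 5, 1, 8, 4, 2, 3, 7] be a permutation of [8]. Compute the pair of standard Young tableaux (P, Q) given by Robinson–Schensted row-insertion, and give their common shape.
P = [1, 2, 3, 7] / [4, 8] / [5] / [6];  Q = [1, 4, 7, 8] / [2, 5] / [3] / [6];  common shape = (4, 2, 1, 1)

Row-insert the values π_1, π_2, … into P one at a time, bumping the leftmost entry strictly greater than the inserted value down to the next row. The recording tableau Q records, in position (i, j), the step at which that cell was added to P.
  Insert 6 (step 1): P = [6];  Q = [1]
  Insert 5 (step 2): P = [5] / [6];  Q = [1] / [2]
  Insert 1 (step 3): P = [1] / [5] / [6];  Q = [1] / [2] / [3]
  Insert 8 (step 4): P = [1, 8] / [5] / [6];  Q = [1, 4] / [2] / [3]
  Insert 4 (step 5): P = [1, 4] / [5, 8] / [6];  Q = [1, 4] / [2, 5] / [3]
  Insert 2 (step 6): P = [1, 2] / [4, 8] / [5] / [6];  Q = [1, 4] / [2, 5] / [3] / [6]
  Insert 3 (step 7): P = [1, 2, 3] / [4, 8] / [5] / [6];  Q = [1, 4, 7] / [2, 5] / [3] / [6]
  Insert 7 (step 8): P = [1, 2, 3, 7] / [4, 8] / [5] / [6];  Q = [1, 4, 7, 8] / [2, 5] / [3] / [6]
Final shape: (4, 2, 1, 1).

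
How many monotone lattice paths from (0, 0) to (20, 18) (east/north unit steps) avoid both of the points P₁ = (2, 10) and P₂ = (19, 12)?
Number of paths = 32487125787

Inclusion–exclusion. Total paths: C(38, 20) = 33578000610. Through P₁: C(12, 2)·C(26, 18) = 103110150. Through P₂: C(31, 19)·C(7, 1) = 987843675. Since P₁ is strictly southwest of P₂, a monotone path through both must visit P₁ then P₂; paths through both = C(12, 2)·C(19, 17)·C(7, 1) = 79002. Avoid both = 33578000610 − 103110150 − 987843675 + 79002 = 32487125787.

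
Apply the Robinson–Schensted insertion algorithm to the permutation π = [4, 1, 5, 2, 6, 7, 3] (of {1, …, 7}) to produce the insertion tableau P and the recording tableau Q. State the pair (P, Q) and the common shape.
P = [1, 2, 3, 7] / [4, 5, 6];  Q = [1, 3, 5, 6] / [2, 4, 7];  common shape = (4, 3)

Row-insert the values π_1, π_2, … into P one at a time, bumping the leftmost entry strictly greater than the inserted value down to the next row. The recording tableau Q records, in position (i, j), the step at which that cell was added to P.
  Insert 4 (step 1): P = [4];  Q = [1]
  Insert 1 (step 2): P = [1] / [4];  Q = [1] / [2]
  Insert 5 (step 3): P = [1, 5] / [4];  Q = [1, 3] / [2]
  Insert 2 (step 4): P = [1, 2] / [4, 5];  Q = [1, 3] / [2, 4]
  Insert 6 (step 5): P = [1, 2, 6] / [4, 5];  Q = [1, 3, 5] / [2, 4]
  Insert 7 (step 6): P = [1, 2, 6, 7] / [4, 5];  Q = [1, 3, 5, 6] / [2, 4]
  Insert 3 (step 7): P = [1, 2, 3, 7] / [4, 5, 6];  Q = [1, 3, 5, 6] / [2, 4, 7]
Final shape: (4, 3).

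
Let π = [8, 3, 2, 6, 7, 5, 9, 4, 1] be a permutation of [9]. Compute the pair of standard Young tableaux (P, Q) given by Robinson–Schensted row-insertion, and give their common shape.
P = [1, 4, 7, 9] / [2, 5] / [3] / [6] / [8];  Q = [1, 4, 5, 7] / [2, 6] / [3] / [8] / [9];  common shape = (4, 2, 1, 1, 1)

Row-insert the values π_1, π_2, … into P one at a time, bumping the leftmost entry strictly greater than the inserted value down to the next row. The recording tableau Q records, in position (i, j), the step at which that cell was added to P.
  Insert 8 (step 1): P = [8];  Q = [1]
  Insert 3 (step 2): P = [3] / [8];  Q = [1] / [2]
  Insert 2 (step 3): P = [2] / [3] / [8];  Q = [1] / [2] / [3]
  Insert 6 (step 4): P = [2, 6] / [3] / [8];  Q = [1, 4] / [2] / [3]
  Insert 7 (step 5): P = [2, 6, 7] / [3] / [8];  Q = [1, 4, 5] / [2] / [3]
  Insert 5 (step 6): P = [2, 5, 7] / [3, 6] / [8];  Q = [1, 4, 5] / [2, 6] / [3]
  Insert 9 (step 7): P = [2, 5, 7, 9] / [3, 6] / [8];  Q = [1, 4, 5, 7] / [2, 6] / [3]
  Insert 4 (step 8): P = [2, 4, 7, 9] / [3, 5] / [6] / [8];  Q = [1, 4, 5, 7] / [2, 6] / [3] / [8]
  Insert 1 (step 9): P = [1, 4, 7, 9] / [2, 5] / [3] / [6] / [8];  Q = [1, 4, 5, 7] / [2, 6] / [3] / [8] / [9]
Final shape: (4, 2, 1, 1, 1).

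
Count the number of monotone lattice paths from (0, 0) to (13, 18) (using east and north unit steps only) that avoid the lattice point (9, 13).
Number of paths = 143578155

Total paths from (0, 0) to (13, 18): C(31, 13) = 206253075. Paths through (9, 13): (paths (0, 0) → (9, 13)) × (paths (9, 13) → (13, 18)) = C(22, 9) · C(9, 4) = 497420 · 126 = 62674920. Avoidance count = 206253075 − 62674920 = 143578155.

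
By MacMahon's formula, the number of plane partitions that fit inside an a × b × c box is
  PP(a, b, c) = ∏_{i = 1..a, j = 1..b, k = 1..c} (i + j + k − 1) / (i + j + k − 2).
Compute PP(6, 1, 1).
PP(6, 1, 1) = 7

Evaluate the triple product over i = 1..6, j = 1..1, k = 1..1. The factors are (2/1) · (3/2) · (4/3) · (5/4) · (6/5) · (7/6). The numerators and denominators telescope so the product is an integer; carrying out the multiplication exactly gives PP(6, 1, 1) = 7.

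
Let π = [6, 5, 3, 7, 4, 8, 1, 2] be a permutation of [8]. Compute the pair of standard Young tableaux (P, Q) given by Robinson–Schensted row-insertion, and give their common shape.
P = [1, 2, 8] / [3, 4] / [5, 7] / [6];  Q = [1, 4, 6] / [2, 5] / [3, 8] / [7];  common shape = (3, 2, 2, 1)

Row-insert the values π_1, π_2, … into P one at a time, bumping the leftmost entry strictly greater than the inserted value down to the next row. The recording tableau Q records, in position (i, j), the step at which that cell was added to P.
  Insert 6 (step 1): P = [6];  Q = [1]
  Insert 5 (step 2): P = [5] / [6];  Q = [1] / [2]
  Insert 3 (step 3): P = [3] / [5] / [6];  Q = [1] / [2] / [3]
  Insert 7 (step 4): P = [3, 7] / [5] / [6];  Q = [1, 4] / [2] / [3]
  Insert 4 (step 5): P = [3, 4] / [5, 7] / [6];  Q = [1, 4] / [2, 5] / [3]
  Insert 8 (step 6): P = [3, 4, 8] / [5, 7] / [6];  Q = [1, 4, 6] / [2, 5] / [3]
  Insert 1 (step 7): P = [1, 4, 8] / [3, 7] / [5] / [6];  Q = [1, 4, 6] / [2, 5] / [3] / [7]
  Insert 2 (step 8): P = [1, 2, 8] / [3, 4] / [5, 7] / [6];  Q = [1, 4, 6] / [2, 5] / [3, 8] / [7]
Final shape: (3, 2, 2, 1).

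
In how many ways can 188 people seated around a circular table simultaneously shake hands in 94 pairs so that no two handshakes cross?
C_94 = 239993345518077005168915776623476723006280827488229600

These noncrossing handshakes are counted by the Catalan number C_n = (1/(n + 1)) · C(2n, n). For n = 94: C_94 = (1/95) · C(188, 94) = 22799367824217315491046998779230288685596678611381812000/95 = 239993345518077005168915776623476723006280827488229600.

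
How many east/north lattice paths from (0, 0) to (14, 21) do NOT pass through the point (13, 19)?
Number of paths = 1277838600

Total paths from (0, 0) to (14, 21): C(35, 14) = 2319959400. Paths through (13, 19): (paths (0, 0) → (13, 19)) × (paths (13, 19) → (14, 21)) = C(32, 13) · C(3, 1) = 347373600 · 3 = 1042120800. Avoidance count = 2319959400 − 1042120800 = 1277838600.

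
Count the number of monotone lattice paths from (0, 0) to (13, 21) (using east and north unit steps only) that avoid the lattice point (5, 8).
Number of paths = 666092130

Total paths from (0, 0) to (13, 21): C(34, 13) = 927983760. Paths through (5, 8): (paths (0, 0) → (5, 8)) × (paths (5, 8) → (13, 21)) = C(13, 5) · C(21, 8) = 1287 · 203490 = 261891630. Avoidance count = 927983760 − 261891630 = 666092130.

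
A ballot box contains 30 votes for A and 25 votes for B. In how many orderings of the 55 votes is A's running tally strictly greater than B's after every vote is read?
Strict-lead orderings = 280531912316292

Total orderings of the 55 votes with 30 for A: C(55, 30) = 3085851035479212. By the Bertrand ballot formula (Cycle Lemma / reflection principle), the number of orderings in which A is strictly ahead of B throughout is (p − q)/(p + q) · C(p + q, p) = (30 − 25)/(30 + 25) · 3085851035479212 = 280531912316292.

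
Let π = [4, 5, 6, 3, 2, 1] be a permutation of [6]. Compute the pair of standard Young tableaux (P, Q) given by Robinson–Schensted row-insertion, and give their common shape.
P = [1, 5, 6] / [2] / [3] / [4];  Q = [1, 2, 3] / [4] / [5] / [6];  common shape = (3, 1, 1, 1)

Row-insert the values π_1, π_2, … into P one at a time, bumping the leftmost entry strictly greater than the inserted value down to the next row. The recording tableau Q records, in position (i, j), the step at which that cell was added to P.
  Insert 4 (step 1): P = [4];  Q = [1]
  Insert 5 (step 2): P = [4, 5];  Q = [1, 2]
  Insert 6 (step 3): P = [4, 5, 6];  Q = [1, 2, 3]
  Insert 3 (step 4): P = [3, 5, 6] / [4];  Q = [1, 2, 3] / [4]
  Insert 2 (step 5): P = [2, 5, 6] / [3] / [4];  Q = [1, 2, 3] / [4] / [5]
  Insert 1 (step 6): P = [1, 5, 6] / [2] / [3] / [4];  Q = [1, 2, 3] / [4] / [5] / [6]
Final shape: (3, 1, 1, 1).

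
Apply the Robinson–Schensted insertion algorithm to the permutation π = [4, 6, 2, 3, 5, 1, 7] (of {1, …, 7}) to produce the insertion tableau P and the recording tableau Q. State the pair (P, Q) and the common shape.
P = [1, 3, 5, 7] / [2, 6] / [4];  Q = [1, 2, 5, 7] / [3, 4] / [6];  common shape = (4, 2, 1)

Row-insert the values π_1, π_2, … into P one at a time, bumping the leftmost entry strictly greater than the inserted value down to the next row. The recording tableau Q records, in position (i, j), the step at which that cell was added to P.
  Insert 4 (step 1): P = [4];  Q = [1]
  Insert 6 (step 2): P = [4, 6];  Q = [1, 2]
  Insert 2 (step 3): P = [2, 6] / [4];  Q = [1, 2] / [3]
  Insert 3 (step 4): P = [2, 3] / [4, 6];  Q = [1, 2] / [3, 4]
  Insert 5 (step 5): P = [2, 3, 5] / [4, 6];  Q = [1, 2, 5] / [3, 4]
  Insert 1 (step 6): P = [1, 3, 5] / [2, 6] / [4];  Q = [1, 2, 5] / [3, 4] / [6]
  Insert 7 (step 7): P = [1, 3, 5, 7] / [2, 6] / [4];  Q = [1, 2, 5, 7] / [3, 4] / [6]
Final shape: (4, 2, 1).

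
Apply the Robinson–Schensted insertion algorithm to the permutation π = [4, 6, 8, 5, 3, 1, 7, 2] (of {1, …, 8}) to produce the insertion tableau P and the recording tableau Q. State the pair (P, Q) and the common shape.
P = [1, 2, 7] / [3, 5] / [4, 8] / [6];  Q = [1, 2, 3] / [4, 7] / [5, 8] / [6];  common shape = (3, 2, 2, 1)

Row-insert the values π_1, π_2, … into P one at a time, bumping the leftmost entry strictly greater than the inserted value down to the next row. The recording tableau Q records, in position (i, j), the step at which that cell was added to P.
  Insert 4 (step 1): P = [4];  Q = [1]
  Insert 6 (step 2): P = [4, 6];  Q = [1, 2]
  Insert 8 (step 3): P = [4, 6, 8];  Q = [1, 2, 3]
  Insert 5 (step 4): P = [4, 5, 8] / [6];  Q = [1, 2, 3] / [4]
  Insert 3 (step 5): P = [3, 5, 8] / [4] / [6];  Q = [1, 2, 3] / [4] / [5]
  Insert 1 (step 6): P = [1, 5, 8] / [3] / [4] / [6];  Q = [1, 2, 3] / [4] / [5] / [6]
  Insert 7 (step 7): P = [1, 5, 7] / [3, 8] / [4] / [6];  Q = [1, 2, 3] / [4, 7] / [5] / [6]
  Insert 2 (step 8): P = [1, 2, 7] / [3, 5] / [4, 8] / [6];  Q = [1, 2, 3] / [4, 7] / [5, 8] / [6]
Final shape: (3, 2, 2, 1).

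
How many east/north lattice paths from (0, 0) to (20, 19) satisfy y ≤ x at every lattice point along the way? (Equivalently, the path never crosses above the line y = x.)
Number of paths = 6564120420

By the reflection principle (André's argument), the number of monotone paths to (20, 19) with n ≤ m that never go above y = x is C(39, 20) − C(39, 21) = 68923264410 − 62359143990 = 6564120420.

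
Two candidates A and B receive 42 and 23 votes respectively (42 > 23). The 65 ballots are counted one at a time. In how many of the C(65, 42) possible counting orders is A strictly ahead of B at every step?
Strict-lead orderings = 66373979148761760

Total orderings of the 65 votes with 42 for A: C(65, 42) = 227068876035237600. By the Bertrand ballot formula (Cycle Lemma / reflection principle), the number of orderings in which A is strictly ahead of B throughout is (p − q)/(p + q) · C(p + q, p) = (42 − 23)/(42 + 23) · 227068876035237600 = 66373979148761760.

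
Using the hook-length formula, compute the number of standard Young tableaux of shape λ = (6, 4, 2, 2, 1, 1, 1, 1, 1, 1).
# SYT of shape (6, 4, 2, 2, 1, 1, 1, 1, 1, 1) = 40738698

Hook-length formula: f^λ = n! / Π hook(c), product over all cells c of the Young diagram. For λ = (6, 4, 2, 2, 1, 1, 1, 1, 1, 1), n = 20 boxes. Hook lengths by row (left-to-right, top-to-bottom): [15, 8, 5, 4, 2, 1]; [12, 5, 2, 1]; [9, 2]; [8, 1]; [6]; [5]; [4]; [3]; [2]; [1]. Product of hooks = 59719680000. So f^λ = 20! / 59719680000 = 2432902008176640000 / 59719680000 = 40738698.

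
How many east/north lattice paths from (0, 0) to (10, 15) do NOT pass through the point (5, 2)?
Number of paths = 3088832

Total paths from (0, 0) to (10, 15): C(25, 10) = 3268760. Paths through (5, 2): (paths (0, 0) → (5, 2)) × (paths (5, 2) → (10, 15)) = C(7, 5) · C(18, 5) = 21 · 8568 = 179928. Avoidance count = 3268760 − 179928 = 3088832.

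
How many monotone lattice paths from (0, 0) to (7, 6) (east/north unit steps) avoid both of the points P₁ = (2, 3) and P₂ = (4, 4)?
Number of paths = 756

Inclusion–exclusion. Total paths: C(13, 7) = 1716. Through P₁: C(5, 2)·C(8, 5) = 560. Through P₂: C(8, 4)·C(5, 3) = 700. Since P₁ is strictly southwest of P₂, a monotone path through both must visit P₁ then P₂; paths through both = C(5, 2)·C(3, 2)·C(5, 3) = 300. Avoid both = 1716 − 560 − 700 + 300 = 756.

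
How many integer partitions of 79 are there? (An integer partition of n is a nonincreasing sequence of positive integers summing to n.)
p(79) = 13848650

Compute p(n) via the recurrence p(n, m) = p(n, m−1) + p(n−m, m), where p(n, m) counts partitions of n with all parts ≤ m and p(n) = p(n, n). The base cases are p(0, m) = 1 and p(n, 0) = 0 for n > 0. Filling the table yields p(79) = 13848650. (Euler's pentagonal recurrence is an alternative.)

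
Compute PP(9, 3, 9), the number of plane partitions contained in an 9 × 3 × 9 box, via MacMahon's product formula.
PP(9, 3, 9) = 1371597504992

Evaluate the triple product over i = 1..9, j = 1..3, k = 1..9. The factors are (2/1) · (3/2) · (4/3) · (5/4) · (6/5) · (7/6) · (8/7) · (9/8) · … (243 factors total). The numerators and denominators telescope so the product is an integer; carrying out the multiplication exactly gives PP(9, 3, 9) = 1371597504992.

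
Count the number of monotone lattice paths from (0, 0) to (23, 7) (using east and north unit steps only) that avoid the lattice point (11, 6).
Number of paths = 1874912

Total paths from (0, 0) to (23, 7): C(30, 23) = 2035800. Paths through (11, 6): (paths (0, 0) → (11, 6)) × (paths (11, 6) → (23, 7)) = C(17, 11) · C(13, 12) = 12376 · 13 = 160888. Avoidance count = 2035800 − 160888 = 1874912.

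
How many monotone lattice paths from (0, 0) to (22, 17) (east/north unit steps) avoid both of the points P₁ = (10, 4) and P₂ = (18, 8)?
Number of paths = 45052869810

Inclusion–exclusion. Total paths: C(39, 22) = 51021117810. Through P₁: C(14, 10)·C(25, 12) = 5205500300. Through P₂: C(26, 18)·C(13, 4) = 1117026625. Since P₁ is strictly southwest of P₂, a monotone path through both must visit P₁ then P₂; paths through both = C(14, 10)·C(12, 8)·C(13, 4) = 354278925. Avoid both = 51021117810 − 5205500300 − 1117026625 + 354278925 = 45052869810.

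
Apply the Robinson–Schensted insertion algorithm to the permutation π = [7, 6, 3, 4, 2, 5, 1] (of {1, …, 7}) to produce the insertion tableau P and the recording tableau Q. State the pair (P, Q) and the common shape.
P = [1, 4, 5] / [2] / [3] / [6] / [7];  Q = [1, 4, 6] / [2] / [3] / [5] / [7];  common shape = (3, 1, 1, 1, 1)

Row-insert the values π_1, π_2, … into P one at a time, bumping the leftmost entry strictly greater than the inserted value down to the next row. The recording tableau Q records, in position (i, j), the step at which that cell was added to P.
  Insert 7 (step 1): P = [7];  Q = [1]
  Insert 6 (step 2): P = [6] / [7];  Q = [1] / [2]
  Insert 3 (step 3): P = [3] / [6] / [7];  Q = [1] / [2] / [3]
  Insert 4 (step 4): P = [3, 4] / [6] / [7];  Q = [1, 4] / [2] / [3]
  Insert 2 (step 5): P = [2, 4] / [3] / [6] / [7];  Q = [1, 4] / [2] / [3] / [5]
  Insert 5 (step 6): P = [2, 4, 5] / [3] / [6] / [7];  Q = [1, 4, 6] / [2] / [3] / [5]
  Insert 1 (step 7): P = [1, 4, 5] / [2] / [3] / [6] / [7];  Q = [1, 4, 6] / [2] / [3] / [5] / [7]
Final shape: (3, 1, 1, 1, 1).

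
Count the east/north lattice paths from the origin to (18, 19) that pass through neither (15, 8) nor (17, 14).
Number of paths = 15985435206

Inclusion–exclusion. Total paths: C(37, 18) = 17672631900. Through P₁: C(23, 15)·C(14, 3) = 178474296. Through P₂: C(31, 17)·C(6, 1) = 1591095150. Since P₁ is strictly southwest of P₂, a monotone path through both must visit P₁ then P₂; paths through both = C(23, 15)·C(8, 2)·C(6, 1) = 82372752. Avoid both = 17672631900 − 178474296 − 1591095150 + 82372752 = 15985435206.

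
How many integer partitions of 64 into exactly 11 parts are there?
p(64, 11 parts) = 116792

Partitions of n into exactly k parts are in bijection with partitions of n − k into at most k parts (subtract 1 from each part). So p(64, exactly 11) = p(53, parts ≤ 11). Computing via the recurrence p(m, j) = p(m, j−1) + p(m−j, j) gives 116792.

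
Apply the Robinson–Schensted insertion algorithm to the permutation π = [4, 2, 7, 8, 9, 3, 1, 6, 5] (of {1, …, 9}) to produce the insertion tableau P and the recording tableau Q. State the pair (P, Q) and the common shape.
P = [1, 3, 5, 9] / [2, 6, 8] / [4, 7];  Q = [1, 3, 4, 5] / [2, 6, 8] / [7, 9];  common shape = (4, 3, 2)

Row-insert the values π_1, π_2, … into P one at a time, bumping the leftmost entry strictly greater than the inserted value down to the next row. The recording tableau Q records, in position (i, j), the step at which that cell was added to P.
  Insert 4 (step 1): P = [4];  Q = [1]
  Insert 2 (step 2): P = [2] / [4];  Q = [1] / [2]
  Insert 7 (step 3): P = [2, 7] / [4];  Q = [1, 3] / [2]
  Insert 8 (step 4): P = [2, 7, 8] / [4];  Q = [1, 3, 4] / [2]
  Insert 9 (step 5): P = [2, 7, 8, 9] / [4];  Q = [1, 3, 4, 5] / [2]
  Insert 3 (step 6): P = [2, 3, 8, 9] / [4, 7];  Q = [1, 3, 4, 5] / [2, 6]
  Insert 1 (step 7): P = [1, 3, 8, 9] / [2, 7] / [4];  Q = [1, 3, 4, 5] / [2, 6] / [7]
  Insert 6 (step 8): P = [1, 3, 6, 9] / [2, 7, 8] / [4];  Q = [1, 3, 4, 5] / [2, 6, 8] / [7]
  Insert 5 (step 9): P = [1, 3, 5, 9] / [2, 6, 8] / [4, 7];  Q = [1, 3, 4, 5] / [2, 6, 8] / [7, 9]
Final shape: (4, 3, 2).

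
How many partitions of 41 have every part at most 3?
p(41, parts ≤ 3) = 161

Use the recurrence p(n, m) = p(n, m−1) + p(n−m, m): either the largest part is < m (count p(n, m−1)) or the largest part is exactly m (remove one copy of m, count p(n−m, m)). With p(0, ·) = 1 this gives p(41, parts ≤ 3) = 161. (By conjugating Young diagrams, this also counts partitions of 41 into at most 3 parts.)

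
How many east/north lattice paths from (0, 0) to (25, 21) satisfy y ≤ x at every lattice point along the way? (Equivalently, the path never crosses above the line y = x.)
Number of paths = 1335293573130

By the reflection principle (André's argument), the number of monotone paths to (25, 21) with n ≤ m that never go above y = x is C(46, 25) − C(46, 26) = 6943526580276 − 5608233007146 = 1335293573130.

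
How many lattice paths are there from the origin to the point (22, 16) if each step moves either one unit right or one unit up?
Number of paths = 22239974430

A monotone lattice path from (0, 0) to (22, 16) consists of 22 east steps and 16 north steps in some order, so it is determined by which 22 of the 38 steps are east. The count is C(38, 22) = 22239974430.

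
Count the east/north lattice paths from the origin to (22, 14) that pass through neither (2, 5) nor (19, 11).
Number of paths = 2535833835

Inclusion–exclusion. Total paths: C(36, 22) = 3796297200. Through P₁: C(7, 2)·C(29, 20) = 210315105. Through P₂: C(30, 19)·C(6, 3) = 1092546000. Since P₁ is strictly southwest of P₂, a monotone path through both must visit P₁ then P₂; paths through both = C(7, 2)·C(23, 17)·C(6, 3) = 42397740. Avoid both = 3796297200 − 210315105 − 1092546000 + 42397740 = 2535833835.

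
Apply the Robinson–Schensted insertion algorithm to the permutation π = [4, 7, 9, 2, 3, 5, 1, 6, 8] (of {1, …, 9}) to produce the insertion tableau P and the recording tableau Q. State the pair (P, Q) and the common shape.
P = [1, 3, 5, 6, 8] / [2, 7, 9] / [4];  Q = [1, 2, 3, 8, 9] / [4, 5, 6] / [7];  common shape = (5, 3, 1)

Row-insert the values π_1, π_2, … into P one at a time, bumping the leftmost entry strictly greater than the inserted value down to the next row. The recording tableau Q records, in position (i, j), the step at which that cell was added to P.
  Insert 4 (step 1): P = [4];  Q = [1]
  Insert 7 (step 2): P = [4, 7];  Q = [1, 2]
  Insert 9 (step 3): P = [4, 7, 9];  Q = [1, 2, 3]
  Insert 2 (step 4): P = [2, 7, 9] / [4];  Q = [1, 2, 3] / [4]
  Insert 3 (step 5): P = [2, 3, 9] / [4, 7];  Q = [1, 2, 3] / [4, 5]
  Insert 5 (step 6): P = [2, 3, 5] / [4, 7, 9];  Q = [1, 2, 3] / [4, 5, 6]
  Insert 1 (step 7): P = [1, 3, 5] / [2, 7, 9] / [4];  Q = [1, 2, 3] / [4, 5, 6] / [7]
  Insert 6 (step 8): P = [1, 3, 5, 6] / [2, 7, 9] / [4];  Q = [1, 2, 3, 8] / [4, 5, 6] / [7]
  Insert 8 (step 9): P = [1, 3, 5, 6, 8] / [2, 7, 9] / [4];  Q = [1, 2, 3, 8, 9] / [4, 5, 6] / [7]
Final shape: (5, 3, 1).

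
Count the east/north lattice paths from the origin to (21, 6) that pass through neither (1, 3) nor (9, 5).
Number of paths = 265240

Inclusion–exclusion. Total paths: C(27, 21) = 296010. Through P₁: C(4, 1)·C(23, 20) = 7084. Through P₂: C(14, 9)·C(13, 12) = 26026. Since P₁ is strictly southwest of P₂, a monotone path through both must visit P₁ then P₂; paths through both = C(4, 1)·C(10, 8)·C(13, 12) = 2340. Avoid both = 296010 − 7084 − 26026 + 2340 = 265240.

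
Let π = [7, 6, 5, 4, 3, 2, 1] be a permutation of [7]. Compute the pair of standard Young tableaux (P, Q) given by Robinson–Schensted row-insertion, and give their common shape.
P = [1] / [2] / [3] / [4] / [5] / [6] / [7];  Q = [1] / [2] / [3] / [4] / [5] / [6] / [7];  common shape = (1, 1, 1, 1, 1, 1, 1)

Row-insert the values π_1, π_2, … into P one at a time, bumping the leftmost entry strictly greater than the inserted value down to the next row. The recording tableau Q records, in position (i, j), the step at which that cell was added to P.
  Insert 7 (step 1): P = [7];  Q = [1]
  Insert 6 (step 2): P = [6] / [7];  Q = [1] / [2]
  Insert 5 (step 3): P = [5] / [6] / [7];  Q = [1] / [2] / [3]
  Insert 4 (step 4): P = [4] / [5] / [6] / [7];  Q = [1] / [2] / [3] / [4]
  Insert 3 (step 5): P = [3] / [4] / [5] / [6] / [7];  Q = [1] / [2] / [3] / [4] / [5]
  Insert 2 (step 6): P = [2] / [3] / [4] / [5] / [6] / [7];  Q = [1] / [2] / [3] / [4] / [5] / [6]
  Insert 1 (step 7): P = [1] / [2] / [3] / [4] / [5] / [6] / [7];  Q = [1] / [2] / [3] / [4] / [5] / [6] / [7]
Final shape: (1, 1, 1, 1, 1, 1, 1).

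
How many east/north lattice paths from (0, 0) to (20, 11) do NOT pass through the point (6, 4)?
Number of paths = 60253515

Total paths from (0, 0) to (20, 11): C(31, 20) = 84672315. Paths through (6, 4): (paths (0, 0) → (6, 4)) × (paths (6, 4) → (20, 11)) = C(10, 6) · C(21, 14) = 210 · 116280 = 24418800. Avoidance count = 84672315 − 24418800 = 60253515.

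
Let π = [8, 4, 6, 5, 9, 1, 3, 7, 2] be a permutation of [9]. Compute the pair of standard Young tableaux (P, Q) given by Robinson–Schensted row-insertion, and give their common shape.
P = [1, 2, 7] / [3, 5, 9] / [4] / [6] / [8];  Q = [1, 3, 5] / [2, 7, 8] / [4] / [6] / [9];  common shape = (3, 3, 1, 1, 1)

Row-insert the values π_1, π_2, … into P one at a time, bumping the leftmost entry strictly greater than the inserted value down to the next row. The recording tableau Q records, in position (i, j), the step at which that cell was added to P.
  Insert 8 (step 1): P = [8];  Q = [1]
  Insert 4 (step 2): P = [4] / [8];  Q = [1] / [2]
  Insert 6 (step 3): P = [4, 6] / [8];  Q = [1, 3] / [2]
  Insert 5 (step 4): P = [4, 5] / [6] / [8];  Q = [1, 3] / [2] / [4]
  Insert 9 (step 5): P = [4, 5, 9] / [6] / [8];  Q = [1, 3, 5] / [2] / [4]
  Insert 1 (step 6): P = [1, 5, 9] / [4] / [6] / [8];  Q = [1, 3, 5] / [2] / [4] / [6]
  Insert 3 (step 7): P = [1, 3, 9] / [4, 5] / [6] / [8];  Q = [1, 3, 5] / [2, 7] / [4] / [6]
  Insert 7 (step 8): P = [1, 3, 7] / [4, 5, 9] / [6] / [8];  Q = [1, 3, 5] / [2, 7, 8] / [4] / [6]
  Insert 2 (step 9): P = [1, 2, 7] / [3, 5, 9] / [4] / [6] / [8];  Q = [1, 3, 5] / [2, 7, 8] / [4] / [6] / [9]
Final shape: (3, 3, 1, 1, 1).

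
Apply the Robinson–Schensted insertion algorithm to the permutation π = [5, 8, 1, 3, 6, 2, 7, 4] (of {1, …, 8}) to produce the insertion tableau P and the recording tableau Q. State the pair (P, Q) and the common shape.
P = [1, 2, 4, 7] / [3, 6] / [5, 8];  Q = [1, 2, 5, 7] / [3, 4] / [6, 8];  common shape = (4, 2, 2)

Row-insert the values π_1, π_2, … into P one at a time, bumping the leftmost entry strictly greater than the inserted value down to the next row. The recording tableau Q records, in position (i, j), the step at which that cell was added to P.
  Insert 5 (step 1): P = [5];  Q = [1]
  Insert 8 (step 2): P = [5, 8];  Q = [1, 2]
  Insert 1 (step 3): P = [1, 8] / [5];  Q = [1, 2] / [3]
  Insert 3 (step 4): P = [1, 3] / [5, 8];  Q = [1, 2] / [3, 4]
  Insert 6 (step 5): P = [1, 3, 6] / [5, 8];  Q = [1, 2, 5] / [3, 4]
  Insert 2 (step 6): P = [1, 2, 6] / [3, 8] / [5];  Q = [1, 2, 5] / [3, 4] / [6]
  Insert 7 (step 7): P = [1, 2, 6, 7] / [3, 8] / [5];  Q = [1, 2, 5, 7] / [3, 4] / [6]
  Insert 4 (step 8): P = [1, 2, 4, 7] / [3, 6] / [5, 8];  Q = [1, 2, 5, 7] / [3, 4] / [6, 8]
Final shape: (4, 2, 2).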